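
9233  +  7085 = 16318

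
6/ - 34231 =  - 1 + 34225/34231 =- 0.00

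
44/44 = 1 = 1.00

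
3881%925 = 181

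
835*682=569470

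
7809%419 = 267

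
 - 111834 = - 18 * 6213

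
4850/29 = 167+7/29 = 167.24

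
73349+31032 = 104381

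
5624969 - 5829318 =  - 204349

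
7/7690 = 7/7690  =  0.00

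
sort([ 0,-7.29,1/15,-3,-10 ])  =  [ - 10,-7.29, - 3,0,1/15] 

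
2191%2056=135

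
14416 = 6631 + 7785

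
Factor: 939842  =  2^1*311^1*1511^1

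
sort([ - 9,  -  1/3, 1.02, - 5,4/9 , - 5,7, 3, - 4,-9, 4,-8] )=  [ - 9, - 9, - 8,-5, - 5,-4,  -  1/3,4/9,1.02,3,4,7 ] 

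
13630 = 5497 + 8133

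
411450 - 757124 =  - 345674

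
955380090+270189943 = 1225570033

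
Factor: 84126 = 2^1*3^1*7^1*2003^1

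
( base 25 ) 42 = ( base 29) 3F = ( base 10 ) 102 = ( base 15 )6C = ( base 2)1100110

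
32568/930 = 35 + 3/155 = 35.02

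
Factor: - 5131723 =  - 409^1*12547^1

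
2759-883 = 1876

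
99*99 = 9801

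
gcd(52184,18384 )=8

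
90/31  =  90/31=   2.90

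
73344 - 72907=437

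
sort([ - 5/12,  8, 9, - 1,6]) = [ - 1, - 5/12, 6, 8,9]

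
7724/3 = 2574 + 2/3 = 2574.67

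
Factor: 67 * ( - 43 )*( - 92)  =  2^2*23^1*43^1 *67^1= 265052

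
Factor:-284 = -2^2*71^1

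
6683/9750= 6683/9750 = 0.69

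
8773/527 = 16  +  11/17 =16.65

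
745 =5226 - 4481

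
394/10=197/5 = 39.40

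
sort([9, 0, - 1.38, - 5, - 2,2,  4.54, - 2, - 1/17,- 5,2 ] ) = [ - 5,-5, - 2, - 2, - 1.38, - 1/17,0,2, 2, 4.54, 9]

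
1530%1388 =142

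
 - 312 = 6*( - 52 )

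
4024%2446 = 1578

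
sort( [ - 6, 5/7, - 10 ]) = [ - 10,-6,  5/7 ] 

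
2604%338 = 238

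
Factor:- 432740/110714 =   -  2^1 * 5^1 * 7^1*11^1 * 197^( - 1 ) = -770/197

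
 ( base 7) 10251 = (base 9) 3426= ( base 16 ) 9e7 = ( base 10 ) 2535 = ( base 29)30c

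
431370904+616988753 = 1048359657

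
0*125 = 0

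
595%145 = 15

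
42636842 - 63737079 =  - 21100237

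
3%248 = 3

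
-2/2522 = -1 +1260/1261 = - 0.00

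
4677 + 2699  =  7376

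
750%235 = 45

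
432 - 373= 59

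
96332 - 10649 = 85683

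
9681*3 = 29043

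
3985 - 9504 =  - 5519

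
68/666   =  34/333 = 0.10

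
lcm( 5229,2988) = 20916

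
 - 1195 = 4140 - 5335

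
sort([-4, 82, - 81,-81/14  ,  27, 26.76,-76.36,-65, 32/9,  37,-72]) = [ - 81,-76.36,-72, - 65, -81/14, - 4,  32/9,26.76,27,  37,82 ]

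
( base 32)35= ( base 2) 1100101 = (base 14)73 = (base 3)10202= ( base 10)101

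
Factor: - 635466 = -2^1*3^1*13^1*8147^1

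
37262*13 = 484406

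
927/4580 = 927/4580 = 0.20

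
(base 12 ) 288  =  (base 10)392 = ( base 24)G8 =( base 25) FH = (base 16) 188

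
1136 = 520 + 616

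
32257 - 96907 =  - 64650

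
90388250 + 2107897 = 92496147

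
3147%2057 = 1090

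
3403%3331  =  72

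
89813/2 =89813/2 = 44906.50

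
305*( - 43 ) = - 13115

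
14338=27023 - 12685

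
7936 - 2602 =5334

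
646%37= 17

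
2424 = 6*404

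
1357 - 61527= - 60170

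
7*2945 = 20615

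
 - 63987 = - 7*9141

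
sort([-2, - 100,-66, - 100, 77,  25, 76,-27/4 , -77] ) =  [-100, - 100, - 77,-66,-27/4,- 2,25 , 76,77 ] 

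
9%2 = 1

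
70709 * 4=282836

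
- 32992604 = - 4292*7687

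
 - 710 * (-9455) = 6713050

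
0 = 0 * 459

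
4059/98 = 41 + 41/98 = 41.42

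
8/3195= 8/3195 = 0.00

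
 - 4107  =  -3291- 816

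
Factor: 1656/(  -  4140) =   -  2/5 = - 2^1*5^ (-1) 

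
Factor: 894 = 2^1*3^1*149^1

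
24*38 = 912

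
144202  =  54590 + 89612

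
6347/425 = 14 + 397/425 = 14.93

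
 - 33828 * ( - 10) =338280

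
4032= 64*63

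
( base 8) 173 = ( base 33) 3o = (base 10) 123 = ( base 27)4f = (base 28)4B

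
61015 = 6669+54346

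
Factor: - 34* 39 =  - 1326  =  -2^1*3^1*13^1*17^1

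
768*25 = 19200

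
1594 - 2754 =-1160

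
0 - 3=  -  3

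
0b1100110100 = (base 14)428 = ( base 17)2e4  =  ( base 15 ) 39a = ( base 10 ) 820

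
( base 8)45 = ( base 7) 52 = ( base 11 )34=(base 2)100101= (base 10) 37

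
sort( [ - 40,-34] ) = [ - 40,  -  34] 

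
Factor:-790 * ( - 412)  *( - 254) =-2^4*5^1*79^1*103^1*127^1= - 82671920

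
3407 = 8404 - 4997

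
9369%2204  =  553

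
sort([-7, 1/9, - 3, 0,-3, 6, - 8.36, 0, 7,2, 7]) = [-8.36, - 7,  -  3,  -  3,0,  0,1/9, 2, 6, 7 , 7 ]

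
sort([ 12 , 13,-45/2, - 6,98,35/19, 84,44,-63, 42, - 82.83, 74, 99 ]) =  [- 82.83,- 63, - 45/2, - 6  ,  35/19,12 , 13,42,44,74,84 , 98 , 99] 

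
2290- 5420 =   -  3130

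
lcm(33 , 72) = 792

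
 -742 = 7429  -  8171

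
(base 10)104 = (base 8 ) 150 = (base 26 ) 40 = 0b1101000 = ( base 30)3e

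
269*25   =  6725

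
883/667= 883/667 = 1.32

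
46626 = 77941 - 31315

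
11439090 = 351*32590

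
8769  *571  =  5007099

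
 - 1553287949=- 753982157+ - 799305792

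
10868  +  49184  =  60052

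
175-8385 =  - 8210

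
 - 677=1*(-677 )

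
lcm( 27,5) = 135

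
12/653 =12/653 = 0.02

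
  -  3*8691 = -26073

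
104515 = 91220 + 13295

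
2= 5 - 3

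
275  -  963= - 688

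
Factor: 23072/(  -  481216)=-7/146 = - 2^(-1 )*7^1*73^( - 1 ) 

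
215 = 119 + 96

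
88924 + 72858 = 161782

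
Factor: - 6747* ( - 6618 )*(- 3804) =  - 2^3*3^3*13^1*173^1*317^1 *1103^1 = - 169854861384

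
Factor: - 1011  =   - 3^1*337^1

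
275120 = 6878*40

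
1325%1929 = 1325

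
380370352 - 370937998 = 9432354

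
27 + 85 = 112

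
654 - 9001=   -  8347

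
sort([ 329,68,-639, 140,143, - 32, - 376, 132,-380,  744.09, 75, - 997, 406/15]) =[ - 997, - 639, - 380, - 376, - 32,406/15,  68,75, 132,140,143,329,744.09] 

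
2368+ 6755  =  9123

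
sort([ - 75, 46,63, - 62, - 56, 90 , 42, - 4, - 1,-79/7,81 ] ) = [ - 75, - 62,-56,  -  79/7, - 4, - 1, 42,  46,63, 81,90 ]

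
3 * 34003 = 102009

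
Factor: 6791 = 6791^1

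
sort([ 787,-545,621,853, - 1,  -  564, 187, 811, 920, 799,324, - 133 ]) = [ - 564,-545, - 133, - 1, 187, 324, 621, 787 , 799,  811, 853,920 ]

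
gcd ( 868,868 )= 868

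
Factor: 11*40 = 2^3*5^1*11^1 = 440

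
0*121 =0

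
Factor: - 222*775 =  - 172050 = - 2^1* 3^1*5^2 * 31^1*37^1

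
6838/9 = 759 + 7/9 = 759.78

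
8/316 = 2/79 = 0.03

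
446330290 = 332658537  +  113671753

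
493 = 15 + 478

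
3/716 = 3/716 = 0.00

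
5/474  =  5/474 = 0.01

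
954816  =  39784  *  24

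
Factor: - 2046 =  - 2^1 * 3^1*11^1*31^1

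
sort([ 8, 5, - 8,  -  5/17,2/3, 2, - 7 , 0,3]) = [ - 8, - 7, - 5/17,0, 2/3,2, 3,  5, 8]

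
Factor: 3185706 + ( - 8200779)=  - 5015073 = - 3^1*7^1*131^1*1823^1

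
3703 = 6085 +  -2382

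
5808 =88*66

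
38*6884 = 261592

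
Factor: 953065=5^1*190613^1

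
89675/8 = 11209 + 3/8 = 11209.38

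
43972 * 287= 12619964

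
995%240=35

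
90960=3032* 30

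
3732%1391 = 950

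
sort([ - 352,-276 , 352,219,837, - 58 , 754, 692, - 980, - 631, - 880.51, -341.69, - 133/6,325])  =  [ - 980 , - 880.51, - 631 , - 352, - 341.69, - 276, - 58,-133/6, 219,325,352, 692,754, 837 ]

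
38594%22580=16014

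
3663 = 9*407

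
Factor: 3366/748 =2^(-1)*3^2 = 9/2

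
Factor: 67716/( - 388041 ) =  - 2^2 *3^3*11^1 * 19^1 * 129347^( - 1 ) = - 22572/129347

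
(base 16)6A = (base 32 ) 3a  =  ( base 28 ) 3M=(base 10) 106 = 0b1101010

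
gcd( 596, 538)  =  2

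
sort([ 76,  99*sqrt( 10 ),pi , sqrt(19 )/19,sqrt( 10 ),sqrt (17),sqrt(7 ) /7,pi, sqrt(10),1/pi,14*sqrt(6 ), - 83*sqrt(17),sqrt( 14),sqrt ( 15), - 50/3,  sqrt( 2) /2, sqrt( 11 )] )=[ - 83*sqrt(17 ) ,-50/3,sqrt(19) /19,1/pi,sqrt( 7) /7, sqrt(2 )/2,pi,pi, sqrt(10), sqrt( 10), sqrt(11), sqrt( 14), sqrt ( 15 ), sqrt(17), 14*sqrt(6),76,99*sqrt(10 )]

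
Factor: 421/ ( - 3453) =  - 3^(-1)*421^1*1151^( - 1 ) 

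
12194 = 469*26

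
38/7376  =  19/3688 = 0.01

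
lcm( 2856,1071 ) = 8568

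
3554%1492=570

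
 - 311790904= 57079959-368870863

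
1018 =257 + 761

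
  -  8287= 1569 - 9856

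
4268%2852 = 1416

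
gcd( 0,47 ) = 47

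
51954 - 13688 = 38266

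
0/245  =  0 =0.00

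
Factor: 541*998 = 539918 = 2^1*499^1*541^1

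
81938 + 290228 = 372166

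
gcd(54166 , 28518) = 14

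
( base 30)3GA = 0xc76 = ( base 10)3190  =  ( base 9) 4334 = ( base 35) 2l5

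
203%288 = 203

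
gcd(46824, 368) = 8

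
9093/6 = 1515 + 1/2 = 1515.50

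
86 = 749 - 663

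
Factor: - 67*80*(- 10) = 53600 = 2^5*5^2* 67^1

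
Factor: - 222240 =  - 2^5*3^1 * 5^1*463^1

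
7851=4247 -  - 3604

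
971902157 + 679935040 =1651837197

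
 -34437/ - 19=34437/19=1812.47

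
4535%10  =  5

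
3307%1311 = 685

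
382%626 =382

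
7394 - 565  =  6829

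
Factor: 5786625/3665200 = 2^( -4) *3^1  *5^1*7^( - 2)* 11^ ( - 1 ) * 13^1*17^(  -  1)*1187^1 =231465/146608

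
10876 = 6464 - -4412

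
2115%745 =625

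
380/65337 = 380/65337  =  0.01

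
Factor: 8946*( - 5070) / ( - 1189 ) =2^2*3^3 * 5^1 * 7^1*13^2*29^( - 1 )*41^( - 1)*71^1 = 45356220/1189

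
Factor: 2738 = 2^1*37^2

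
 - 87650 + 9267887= 9180237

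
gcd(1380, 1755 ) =15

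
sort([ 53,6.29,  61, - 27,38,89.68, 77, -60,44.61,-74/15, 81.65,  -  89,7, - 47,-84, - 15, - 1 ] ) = [-89,-84,- 60, - 47 ,-27,-15,-74/15, - 1,6.29,7,38,44.61,  53, 61,77,81.65,89.68 ]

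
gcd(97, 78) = 1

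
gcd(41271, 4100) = 1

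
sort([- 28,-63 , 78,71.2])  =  [ - 63, - 28, 71.2,78 ]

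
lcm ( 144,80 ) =720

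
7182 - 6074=1108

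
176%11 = 0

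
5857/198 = 29 + 115/198 = 29.58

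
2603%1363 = 1240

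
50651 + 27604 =78255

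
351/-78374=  - 1 + 78023/78374 = -  0.00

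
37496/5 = 7499 + 1/5 = 7499.20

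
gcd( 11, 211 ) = 1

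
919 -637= 282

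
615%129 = 99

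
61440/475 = 12288/95 = 129.35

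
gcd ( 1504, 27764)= 4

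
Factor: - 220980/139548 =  -5^1* 127^1 * 401^( -1) = - 635/401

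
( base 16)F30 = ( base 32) 3pg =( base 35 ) 363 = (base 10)3888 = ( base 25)65d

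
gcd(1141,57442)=7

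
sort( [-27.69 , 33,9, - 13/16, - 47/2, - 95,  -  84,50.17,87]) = [ - 95, - 84,  -  27.69, - 47/2, - 13/16,9, 33,50.17,87 ]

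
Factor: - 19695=- 3^1*5^1*13^1 * 101^1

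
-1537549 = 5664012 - 7201561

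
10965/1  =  10965= 10965.00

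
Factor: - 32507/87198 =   -  2^ ( - 1 )*3^( - 1) * 14533^( - 1 ) * 32507^1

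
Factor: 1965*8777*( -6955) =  - 119951528775 = - 3^1 * 5^2 * 13^1 * 67^1*107^1*131^2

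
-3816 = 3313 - 7129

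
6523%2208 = 2107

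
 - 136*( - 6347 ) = 863192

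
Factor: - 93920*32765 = - 2^5*5^2*587^1*6553^1  =  - 3077288800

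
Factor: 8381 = 17^2*29^1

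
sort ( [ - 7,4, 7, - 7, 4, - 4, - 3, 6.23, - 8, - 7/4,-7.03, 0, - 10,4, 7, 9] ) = [ - 10, - 8,-7.03, -7,  -  7, - 4, - 3, - 7/4,  0, 4, 4,4, 6.23, 7, 7, 9 ]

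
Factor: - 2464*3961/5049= - 52192/27 = - 2^5*3^( - 3 )*7^1*233^1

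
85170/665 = 128+ 10/133 = 128.08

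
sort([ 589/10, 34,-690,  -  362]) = [ - 690, - 362,34, 589/10] 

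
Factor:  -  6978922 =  - 2^1*197^1*17713^1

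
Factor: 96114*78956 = 7588776984 = 2^3*3^1*83^1*193^1*19739^1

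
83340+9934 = 93274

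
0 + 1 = 1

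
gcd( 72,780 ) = 12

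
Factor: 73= 73^1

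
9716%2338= 364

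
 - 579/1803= - 1 + 408/601= -0.32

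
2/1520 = 1/760= 0.00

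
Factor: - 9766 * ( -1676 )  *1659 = 2^3*3^1*7^1*19^1*79^1*257^1*419^1 = 27154206744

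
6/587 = 6/587 = 0.01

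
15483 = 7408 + 8075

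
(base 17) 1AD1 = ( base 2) 1111101011001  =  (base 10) 8025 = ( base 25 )cl0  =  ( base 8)17531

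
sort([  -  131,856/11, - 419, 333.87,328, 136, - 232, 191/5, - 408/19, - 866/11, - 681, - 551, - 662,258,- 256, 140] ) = [ - 681, - 662, - 551,-419, - 256,- 232,-131, - 866/11, - 408/19, 191/5,856/11,136, 140,258, 328, 333.87] 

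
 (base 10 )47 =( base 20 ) 27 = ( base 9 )52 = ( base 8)57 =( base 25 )1M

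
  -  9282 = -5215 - 4067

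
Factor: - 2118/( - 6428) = 2^( - 1 )*3^1*  353^1*1607^( - 1) = 1059/3214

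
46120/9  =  5124+4/9  =  5124.44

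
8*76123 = 608984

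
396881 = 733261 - 336380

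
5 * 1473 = 7365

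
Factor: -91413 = -3^2 * 7^1*1451^1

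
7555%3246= 1063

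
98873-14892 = 83981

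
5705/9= 5705/9 = 633.89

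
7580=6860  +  720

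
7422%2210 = 792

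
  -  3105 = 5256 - 8361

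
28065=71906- 43841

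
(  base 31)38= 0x65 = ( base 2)1100101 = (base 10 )101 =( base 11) 92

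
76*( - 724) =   -  55024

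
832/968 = 104/121 = 0.86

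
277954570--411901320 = 689855890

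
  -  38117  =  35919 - 74036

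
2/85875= 2/85875 = 0.00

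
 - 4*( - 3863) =15452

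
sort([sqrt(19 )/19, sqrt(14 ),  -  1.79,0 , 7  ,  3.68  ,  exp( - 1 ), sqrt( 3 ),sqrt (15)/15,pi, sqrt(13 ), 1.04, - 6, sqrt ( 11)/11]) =[ - 6,-1.79, 0, sqrt(19 ) /19,  sqrt( 15)/15, sqrt( 11)/11,  exp( - 1 ),1.04,sqrt(3 ), pi, sqrt (13) , 3.68, sqrt( 14 ),7] 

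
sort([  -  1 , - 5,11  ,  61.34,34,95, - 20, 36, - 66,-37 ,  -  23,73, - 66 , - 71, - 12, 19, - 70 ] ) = [  -  71,-70, - 66, - 66,-37, - 23,  -  20, - 12, - 5, - 1,11, 19,  34,36, 61.34,73, 95 ] 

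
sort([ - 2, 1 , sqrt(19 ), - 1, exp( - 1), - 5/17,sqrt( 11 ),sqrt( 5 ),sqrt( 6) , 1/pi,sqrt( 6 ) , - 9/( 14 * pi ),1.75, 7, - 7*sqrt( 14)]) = [ - 7*sqrt(14), - 2, - 1,-5/17, - 9/(14*pi ), 1/pi , exp( - 1 ) , 1, 1.75, sqrt(5), sqrt( 6 ) , sqrt( 6 ), sqrt( 11), sqrt(19),7 ]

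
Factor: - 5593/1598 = -2^( - 1)*7^1 = - 7/2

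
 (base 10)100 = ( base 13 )79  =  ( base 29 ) 3D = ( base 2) 1100100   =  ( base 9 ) 121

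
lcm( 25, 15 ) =75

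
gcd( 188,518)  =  2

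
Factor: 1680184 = 2^3*11^1*61^1*313^1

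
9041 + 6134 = 15175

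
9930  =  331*30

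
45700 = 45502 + 198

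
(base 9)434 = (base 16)163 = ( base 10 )355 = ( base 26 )DH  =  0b101100011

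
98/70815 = 98/70815 = 0.00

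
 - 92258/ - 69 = 92258/69=1337.07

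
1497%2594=1497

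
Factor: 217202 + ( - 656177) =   -  438975 = - 3^2*5^2*1951^1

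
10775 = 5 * 2155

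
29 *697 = 20213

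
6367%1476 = 463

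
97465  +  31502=128967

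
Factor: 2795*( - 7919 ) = - 5^1*13^1*43^1*7919^1= -  22133605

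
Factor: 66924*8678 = 580766472  =  2^3*3^2*11^1 * 13^2 * 4339^1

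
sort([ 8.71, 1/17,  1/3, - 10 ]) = [ - 10, 1/17, 1/3,8.71] 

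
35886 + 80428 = 116314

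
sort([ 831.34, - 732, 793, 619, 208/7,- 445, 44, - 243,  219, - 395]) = [  -  732, -445, - 395, - 243,208/7, 44, 219, 619 , 793,831.34 ]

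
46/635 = 46/635 =0.07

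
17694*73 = 1291662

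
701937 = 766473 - 64536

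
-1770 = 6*( - 295) 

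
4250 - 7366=- 3116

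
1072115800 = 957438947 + 114676853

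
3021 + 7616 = 10637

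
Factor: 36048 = 2^4*3^1*751^1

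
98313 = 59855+38458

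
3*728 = 2184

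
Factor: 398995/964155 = 401/969   =  3^ ( - 1)*17^ ( - 1)*19^( - 1)*401^1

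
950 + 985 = 1935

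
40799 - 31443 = 9356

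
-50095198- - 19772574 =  - 30322624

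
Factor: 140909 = 140909^1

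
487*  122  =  59414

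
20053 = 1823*11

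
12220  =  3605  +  8615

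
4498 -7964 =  - 3466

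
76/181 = 76/181=0.42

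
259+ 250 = 509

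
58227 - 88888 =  - 30661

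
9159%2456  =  1791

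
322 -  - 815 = 1137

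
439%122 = 73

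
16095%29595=16095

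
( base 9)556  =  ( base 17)19e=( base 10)456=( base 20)12G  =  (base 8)710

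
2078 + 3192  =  5270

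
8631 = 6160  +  2471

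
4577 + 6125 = 10702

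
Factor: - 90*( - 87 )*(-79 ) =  -618570 =-2^1*3^3*5^1*29^1 * 79^1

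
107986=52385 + 55601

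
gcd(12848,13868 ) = 4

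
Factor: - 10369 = -10369^1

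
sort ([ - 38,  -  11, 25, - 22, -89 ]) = [ - 89,  -  38,- 22,-11,25 ]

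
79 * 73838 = 5833202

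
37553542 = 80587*466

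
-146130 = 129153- 275283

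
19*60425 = 1148075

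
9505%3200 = 3105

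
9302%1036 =1014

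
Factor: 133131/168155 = 669/845 = 3^1*5^(-1 )*13^( - 2)*223^1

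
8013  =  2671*3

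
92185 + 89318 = 181503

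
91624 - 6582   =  85042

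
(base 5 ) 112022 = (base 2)111110101100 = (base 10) 4012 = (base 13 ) 1a98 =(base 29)4MA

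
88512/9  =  9834 + 2/3= 9834.67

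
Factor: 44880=2^4*3^1 *5^1*11^1*17^1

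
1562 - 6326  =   - 4764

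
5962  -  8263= - 2301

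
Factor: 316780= 2^2*5^1*47^1*337^1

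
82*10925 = 895850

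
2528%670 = 518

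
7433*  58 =431114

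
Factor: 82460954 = 2^1  *  709^1*58153^1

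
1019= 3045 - 2026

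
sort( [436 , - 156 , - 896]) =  [ - 896, - 156,436]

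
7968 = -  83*( - 96) 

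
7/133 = 1/19 = 0.05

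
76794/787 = 76794/787 = 97.58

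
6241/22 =6241/22 = 283.68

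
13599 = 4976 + 8623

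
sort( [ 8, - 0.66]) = [ - 0.66,8 ]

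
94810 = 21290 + 73520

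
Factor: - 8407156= - 2^2*2101789^1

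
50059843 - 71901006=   -21841163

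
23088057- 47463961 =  - 24375904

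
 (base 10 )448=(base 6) 2024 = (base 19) 14B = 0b111000000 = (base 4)13000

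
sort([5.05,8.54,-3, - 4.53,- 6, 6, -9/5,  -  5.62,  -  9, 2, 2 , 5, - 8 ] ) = [ - 9, -8,  -  6, - 5.62, - 4.53,  -  3, -9/5,  2, 2, 5,5.05, 6,  8.54 ]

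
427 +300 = 727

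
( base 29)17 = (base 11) 33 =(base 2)100100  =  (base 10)36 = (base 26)1A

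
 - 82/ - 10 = 41/5= 8.20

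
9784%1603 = 166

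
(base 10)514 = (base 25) ke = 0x202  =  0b1000000010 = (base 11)428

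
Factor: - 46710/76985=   -  2^1*3^3*89^(  -  1 )  =  -54/89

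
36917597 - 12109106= 24808491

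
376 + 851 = 1227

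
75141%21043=12012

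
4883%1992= 899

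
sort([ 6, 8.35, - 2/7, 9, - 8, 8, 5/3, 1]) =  [ - 8,-2/7, 1, 5/3,6, 8, 8.35, 9] 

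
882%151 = 127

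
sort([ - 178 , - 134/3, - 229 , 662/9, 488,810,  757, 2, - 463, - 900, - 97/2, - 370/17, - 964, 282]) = [-964, - 900, - 463, - 229, - 178, - 97/2 , - 134/3,-370/17,2,662/9, 282,488,757,810 ]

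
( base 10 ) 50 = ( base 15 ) 35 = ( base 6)122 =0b110010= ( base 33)1H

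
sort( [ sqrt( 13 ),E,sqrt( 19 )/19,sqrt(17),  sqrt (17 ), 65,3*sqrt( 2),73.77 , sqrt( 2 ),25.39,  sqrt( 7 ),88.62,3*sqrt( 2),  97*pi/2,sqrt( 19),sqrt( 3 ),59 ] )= [ sqrt( 19 )/19, sqrt(2 ),  sqrt(3),sqrt ( 7),E,sqrt(13),sqrt ( 17),sqrt(17), 3*sqrt(2),3*sqrt(2),sqrt( 19), 25.39,59,65, 73.77,88.62 , 97*pi/2]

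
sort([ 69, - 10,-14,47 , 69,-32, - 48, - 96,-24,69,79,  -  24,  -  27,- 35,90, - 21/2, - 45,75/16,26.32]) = [ - 96, - 48, -45,-35,-32, - 27, - 24,-24 , -14,-21/2,-10,75/16,26.32,47, 69,69,  69, 79, 90]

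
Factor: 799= 17^1*47^1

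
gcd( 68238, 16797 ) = 3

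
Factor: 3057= 3^1*1019^1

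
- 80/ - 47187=80/47187 = 0.00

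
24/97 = 24/97 = 0.25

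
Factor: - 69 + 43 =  - 2^1*13^1 = - 26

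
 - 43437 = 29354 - 72791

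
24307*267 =6489969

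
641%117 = 56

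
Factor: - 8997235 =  - 5^1*13^1*97^1*1427^1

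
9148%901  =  138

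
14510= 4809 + 9701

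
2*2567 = 5134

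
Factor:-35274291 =-3^1*13^1*71^1*12739^1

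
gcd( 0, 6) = 6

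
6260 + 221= 6481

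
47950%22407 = 3136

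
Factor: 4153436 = 2^2*7^2*21191^1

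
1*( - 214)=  - 214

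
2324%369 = 110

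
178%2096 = 178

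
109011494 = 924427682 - 815416188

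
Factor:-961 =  - 31^2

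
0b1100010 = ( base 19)53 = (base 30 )38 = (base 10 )98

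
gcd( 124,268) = 4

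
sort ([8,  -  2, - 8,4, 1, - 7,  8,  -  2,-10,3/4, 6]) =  [ -10, - 8, - 7, - 2,-2, 3/4,1, 4,6,8,8]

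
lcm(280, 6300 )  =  12600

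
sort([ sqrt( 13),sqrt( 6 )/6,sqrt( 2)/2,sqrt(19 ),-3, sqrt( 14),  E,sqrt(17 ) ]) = [ - 3,  sqrt(6)/6,sqrt(2)/2, E, sqrt( 13 ),  sqrt(14),sqrt( 17), sqrt( 19 )]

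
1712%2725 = 1712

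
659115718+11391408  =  670507126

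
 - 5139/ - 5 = 1027 + 4/5 = 1027.80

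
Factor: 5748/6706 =6/7 = 2^1*3^1*7^( - 1)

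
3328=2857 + 471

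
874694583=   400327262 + 474367321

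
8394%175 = 169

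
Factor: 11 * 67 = 737= 11^1 * 67^1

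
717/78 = 9 + 5/26 = 9.19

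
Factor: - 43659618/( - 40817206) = 3^1*19^ (  -  1 ) * 241^ ( -1)*2647^1  *2749^1*4457^( - 1) = 21829809/20408603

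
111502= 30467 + 81035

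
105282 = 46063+59219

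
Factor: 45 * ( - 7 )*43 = - 13545=- 3^2*5^1 * 7^1 *43^1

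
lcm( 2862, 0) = 0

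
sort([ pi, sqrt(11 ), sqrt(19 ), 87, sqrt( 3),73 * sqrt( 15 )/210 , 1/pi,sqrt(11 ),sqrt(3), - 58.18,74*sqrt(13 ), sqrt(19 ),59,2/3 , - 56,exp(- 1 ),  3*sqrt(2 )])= [ -58.18,-56, 1/pi, exp( - 1), 2/3,73*sqrt(15 )/210,sqrt ( 3),sqrt( 3 )  ,  pi, sqrt(11),sqrt( 11 ),3*sqrt( 2 ),sqrt(19) , sqrt( 19 ), 59, 87 , 74*sqrt( 13 )]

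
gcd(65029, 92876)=1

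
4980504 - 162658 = 4817846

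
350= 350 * 1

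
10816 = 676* 16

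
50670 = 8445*6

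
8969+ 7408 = 16377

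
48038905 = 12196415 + 35842490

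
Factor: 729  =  3^6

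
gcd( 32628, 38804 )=4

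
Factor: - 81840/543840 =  - 31/206 = - 2^ ( - 1 ) * 31^1* 103^( - 1)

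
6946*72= 500112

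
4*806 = 3224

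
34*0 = 0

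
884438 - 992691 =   -  108253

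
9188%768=740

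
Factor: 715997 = 641^1* 1117^1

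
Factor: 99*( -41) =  - 3^2*11^1*41^1  =  - 4059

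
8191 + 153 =8344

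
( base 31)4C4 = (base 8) 10174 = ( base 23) 7mb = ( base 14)1776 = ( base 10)4220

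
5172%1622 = 306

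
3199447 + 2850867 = 6050314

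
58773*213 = 12518649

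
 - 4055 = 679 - 4734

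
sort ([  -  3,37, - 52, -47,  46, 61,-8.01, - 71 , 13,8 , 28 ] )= [-71,-52, - 47, - 8.01, - 3,  8,13,28, 37,46,61] 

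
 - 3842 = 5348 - 9190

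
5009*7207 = 36099863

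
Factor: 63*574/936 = 2009/52 = 2^(-2)*7^2*13^(-1)*41^1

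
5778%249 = 51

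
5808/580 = 1452/145  =  10.01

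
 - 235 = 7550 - 7785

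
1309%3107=1309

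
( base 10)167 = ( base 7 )326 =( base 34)4V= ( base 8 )247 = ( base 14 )bd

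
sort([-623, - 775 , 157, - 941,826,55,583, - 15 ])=[- 941 , - 775, - 623 , - 15,55,157,  583,826]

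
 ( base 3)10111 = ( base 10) 94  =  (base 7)163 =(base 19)4I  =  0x5e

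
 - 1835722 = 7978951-9814673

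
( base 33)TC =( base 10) 969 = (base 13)597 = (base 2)1111001001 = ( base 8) 1711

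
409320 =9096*45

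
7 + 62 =69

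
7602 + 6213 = 13815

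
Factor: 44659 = 17^1*37^1*71^1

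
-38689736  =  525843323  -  564533059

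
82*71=5822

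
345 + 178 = 523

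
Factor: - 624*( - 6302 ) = 3932448 = 2^5*3^1*13^1 * 23^1*137^1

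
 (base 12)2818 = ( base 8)11024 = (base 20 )BB8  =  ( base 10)4628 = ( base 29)5EH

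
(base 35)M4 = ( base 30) po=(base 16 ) 306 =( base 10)774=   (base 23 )1af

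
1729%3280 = 1729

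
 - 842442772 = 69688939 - 912131711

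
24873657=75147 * 331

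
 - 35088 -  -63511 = 28423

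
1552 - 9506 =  - 7954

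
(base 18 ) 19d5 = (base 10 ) 8987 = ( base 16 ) 231B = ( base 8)21433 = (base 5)241422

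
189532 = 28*6769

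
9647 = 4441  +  5206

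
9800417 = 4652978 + 5147439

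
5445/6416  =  5445/6416 = 0.85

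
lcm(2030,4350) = 30450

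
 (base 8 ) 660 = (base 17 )187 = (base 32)dg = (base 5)3212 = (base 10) 432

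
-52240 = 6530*(-8) 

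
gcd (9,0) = 9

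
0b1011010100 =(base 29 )os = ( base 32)mk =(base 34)la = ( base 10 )724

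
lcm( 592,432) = 15984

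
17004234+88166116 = 105170350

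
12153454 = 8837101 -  - 3316353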